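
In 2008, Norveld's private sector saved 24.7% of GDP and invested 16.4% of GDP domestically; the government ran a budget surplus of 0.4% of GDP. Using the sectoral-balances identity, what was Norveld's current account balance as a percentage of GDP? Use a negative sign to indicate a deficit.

By the sectoral-balances identity, CA = (S_private - I) + (T - G).
Private balance = 24.7 - 16.4 = 8.3
Government balance (T - G) = 0.4
CA = 8.3 + 0.4 = 8.7

8.7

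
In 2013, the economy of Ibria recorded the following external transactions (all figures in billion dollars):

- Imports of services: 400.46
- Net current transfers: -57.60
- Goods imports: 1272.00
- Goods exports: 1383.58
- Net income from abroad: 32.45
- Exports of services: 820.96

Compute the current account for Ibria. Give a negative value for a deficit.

506.93

Goods balance = 1383.58 - 1272.00 = 111.58
Services balance = 820.96 - 400.46 = 420.50
Trade balance (goods + services) = 111.58 + 420.50 = 532.08
Net primary income = 32.45
Net secondary income = -57.60
Current account = 532.08 + 32.45 + (-57.60) = 506.93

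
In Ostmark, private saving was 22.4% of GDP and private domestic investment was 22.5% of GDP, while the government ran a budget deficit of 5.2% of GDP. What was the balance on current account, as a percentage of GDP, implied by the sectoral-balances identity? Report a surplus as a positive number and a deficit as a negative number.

By the sectoral-balances identity, CA = (S_private - I) + (T - G).
Private balance = 22.4 - 22.5 = -0.1
Government balance (T - G) = -5.2
CA = -0.1 + (-5.2) = -5.3

-5.3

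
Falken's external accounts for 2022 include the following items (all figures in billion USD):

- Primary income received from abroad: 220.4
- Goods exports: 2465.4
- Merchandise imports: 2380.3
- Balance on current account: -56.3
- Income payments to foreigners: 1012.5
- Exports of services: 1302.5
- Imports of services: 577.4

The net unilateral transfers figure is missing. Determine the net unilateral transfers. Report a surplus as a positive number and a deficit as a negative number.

Current account = goods balance + services balance + net primary income + net secondary income
Sum of the known components = 18.1
Net unilateral transfers = CA - (known components) = -56.3 - 18.1 = -74.4

-74.4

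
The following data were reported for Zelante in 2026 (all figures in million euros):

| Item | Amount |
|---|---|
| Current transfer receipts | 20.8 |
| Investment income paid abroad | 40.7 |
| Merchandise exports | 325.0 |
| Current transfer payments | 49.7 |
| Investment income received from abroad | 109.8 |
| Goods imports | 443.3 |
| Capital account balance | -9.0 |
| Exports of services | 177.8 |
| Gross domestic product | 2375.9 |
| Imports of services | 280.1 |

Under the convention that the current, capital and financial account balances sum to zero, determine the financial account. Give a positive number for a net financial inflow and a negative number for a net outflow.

Goods balance = 325.0 - 443.3 = -118.3
Services balance = 177.8 - 280.1 = -102.3
Trade balance (goods + services) = -118.3 + (-102.3) = -220.6
Net primary income = 109.8 - 40.7 = 69.1
Net secondary income = 20.8 - 49.7 = -28.9
Current account = -220.6 + 69.1 + (-28.9) = -180.4
Financial account = -(-180.4 + (-9.0)) = 189.4

189.4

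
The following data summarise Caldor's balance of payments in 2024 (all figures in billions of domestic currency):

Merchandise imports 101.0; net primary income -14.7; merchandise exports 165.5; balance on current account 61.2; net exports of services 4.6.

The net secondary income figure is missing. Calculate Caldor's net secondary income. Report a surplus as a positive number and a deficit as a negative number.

Current account = goods balance + services balance + net primary income + net secondary income
Sum of the known components = 54.4
Net secondary income = CA - (known components) = 61.2 - 54.4 = 6.8

6.8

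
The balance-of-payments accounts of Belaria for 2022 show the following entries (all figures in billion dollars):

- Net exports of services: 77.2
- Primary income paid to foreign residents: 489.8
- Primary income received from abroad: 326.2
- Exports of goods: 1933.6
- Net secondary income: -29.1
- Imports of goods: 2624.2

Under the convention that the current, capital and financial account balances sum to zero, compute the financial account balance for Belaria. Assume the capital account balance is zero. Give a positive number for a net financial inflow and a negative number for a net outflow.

Goods balance = 1933.6 - 2624.2 = -690.6
Services balance = 77.2
Trade balance (goods + services) = -690.6 + 77.2 = -613.4
Net primary income = 326.2 - 489.8 = -163.6
Net secondary income = -29.1
Current account = -613.4 + (-163.6) + (-29.1) = -806.1
Financial account = -(-806.1) = 806.1

806.1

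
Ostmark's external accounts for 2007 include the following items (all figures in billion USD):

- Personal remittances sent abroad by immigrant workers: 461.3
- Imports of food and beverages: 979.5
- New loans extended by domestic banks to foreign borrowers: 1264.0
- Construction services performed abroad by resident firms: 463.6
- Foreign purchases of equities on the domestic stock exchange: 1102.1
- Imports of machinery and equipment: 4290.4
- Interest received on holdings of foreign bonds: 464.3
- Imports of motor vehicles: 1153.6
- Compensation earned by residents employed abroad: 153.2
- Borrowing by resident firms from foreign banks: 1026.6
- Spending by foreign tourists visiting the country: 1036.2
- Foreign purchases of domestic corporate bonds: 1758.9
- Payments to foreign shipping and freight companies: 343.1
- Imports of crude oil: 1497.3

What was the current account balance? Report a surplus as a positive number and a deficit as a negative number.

Goods: -1153.6 - 4290.4 - 979.5 - 1497.3 = -7920.8
Services: 463.6 + 1036.2 - 343.1 = 1156.7
Primary income: 153.2 + 464.3 = 617.5
Secondary income: -461.3
Current account = (-7920.8) + 1156.7 + 617.5 + (-461.3) = -6607.9
(Excluded from the current account — financial account: new loans extended by domestic banks to foreign borrowers 1264.0, foreign purchases of equities on the domestic stock exchange 1102.1, borrowing by resident firms from foreign banks 1026.6, foreign purchases of domestic corporate bonds 1758.9.)

-6607.9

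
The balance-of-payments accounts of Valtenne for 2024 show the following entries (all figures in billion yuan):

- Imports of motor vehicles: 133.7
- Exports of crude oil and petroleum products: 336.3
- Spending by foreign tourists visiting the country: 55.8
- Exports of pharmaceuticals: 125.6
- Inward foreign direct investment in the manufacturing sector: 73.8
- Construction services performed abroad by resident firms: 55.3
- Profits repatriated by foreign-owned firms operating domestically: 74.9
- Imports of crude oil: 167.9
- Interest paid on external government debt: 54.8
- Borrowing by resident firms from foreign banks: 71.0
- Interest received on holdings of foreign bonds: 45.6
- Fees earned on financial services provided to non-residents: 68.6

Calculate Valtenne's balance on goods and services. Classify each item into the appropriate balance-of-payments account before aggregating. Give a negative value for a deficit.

Goods: 125.6 + 336.3 - 133.7 - 167.9 = 160.3
Services: 55.8 + 68.6 + 55.3 = 179.7
Trade balance = 160.3 + 179.7 = 340.0
(Excluded from the trade balance — financial account: inward foreign direct investment in the manufacturing sector 73.8, borrowing by resident firms from foreign banks 71.0; primary income: profits repatriated by foreign-owned firms operating domestically 74.9, interest paid on external government debt 54.8, interest received on holdings of foreign bonds 45.6.)

340.0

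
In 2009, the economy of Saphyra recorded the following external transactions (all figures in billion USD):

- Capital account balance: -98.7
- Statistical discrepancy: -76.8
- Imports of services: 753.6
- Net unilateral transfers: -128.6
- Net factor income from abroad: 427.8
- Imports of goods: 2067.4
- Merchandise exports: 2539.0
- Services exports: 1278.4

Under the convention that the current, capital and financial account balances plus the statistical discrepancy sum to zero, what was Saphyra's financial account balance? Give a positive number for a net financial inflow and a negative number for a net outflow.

-1120.1

Goods balance = 2539.0 - 2067.4 = 471.6
Services balance = 1278.4 - 753.6 = 524.8
Trade balance (goods + services) = 471.6 + 524.8 = 996.4
Net primary income = 427.8
Net secondary income = -128.6
Current account = 996.4 + 427.8 + (-128.6) = 1295.6
Financial account = -(1295.6 + (-98.7) + (-76.8)) = -1120.1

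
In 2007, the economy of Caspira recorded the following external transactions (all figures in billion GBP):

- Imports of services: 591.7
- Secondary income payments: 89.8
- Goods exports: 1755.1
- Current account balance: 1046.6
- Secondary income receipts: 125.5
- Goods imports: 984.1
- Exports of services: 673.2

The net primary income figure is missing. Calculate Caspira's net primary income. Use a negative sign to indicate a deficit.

Current account = goods balance + services balance + net primary income + net secondary income
Sum of the known components = 888.2
Net primary income = CA - (known components) = 1046.6 - 888.2 = 158.4

158.4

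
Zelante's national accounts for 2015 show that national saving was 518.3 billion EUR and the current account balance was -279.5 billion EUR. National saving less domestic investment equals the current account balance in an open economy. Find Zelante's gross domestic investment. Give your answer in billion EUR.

I = S - CA = 518.3 - (-279.5) = 797.8

797.8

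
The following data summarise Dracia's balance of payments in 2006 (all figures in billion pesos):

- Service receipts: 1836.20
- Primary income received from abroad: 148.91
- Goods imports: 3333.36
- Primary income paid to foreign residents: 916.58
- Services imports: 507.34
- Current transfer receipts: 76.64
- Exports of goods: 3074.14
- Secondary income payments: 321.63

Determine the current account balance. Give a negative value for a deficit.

56.98

Goods balance = 3074.14 - 3333.36 = -259.22
Services balance = 1836.20 - 507.34 = 1328.86
Trade balance (goods + services) = -259.22 + 1328.86 = 1069.64
Net primary income = 148.91 - 916.58 = -767.67
Net secondary income = 76.64 - 321.63 = -244.99
Current account = 1069.64 + (-767.67) + (-244.99) = 56.98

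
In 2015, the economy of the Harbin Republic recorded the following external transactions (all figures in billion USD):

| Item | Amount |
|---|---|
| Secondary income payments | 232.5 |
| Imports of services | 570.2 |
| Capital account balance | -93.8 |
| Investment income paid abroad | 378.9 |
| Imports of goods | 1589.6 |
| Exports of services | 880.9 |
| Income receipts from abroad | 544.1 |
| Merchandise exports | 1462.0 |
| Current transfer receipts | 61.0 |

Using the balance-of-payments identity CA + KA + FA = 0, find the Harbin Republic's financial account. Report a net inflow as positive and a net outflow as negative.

-83.0

Goods balance = 1462.0 - 1589.6 = -127.6
Services balance = 880.9 - 570.2 = 310.7
Trade balance (goods + services) = -127.6 + 310.7 = 183.1
Net primary income = 544.1 - 378.9 = 165.2
Net secondary income = 61.0 - 232.5 = -171.5
Current account = 183.1 + 165.2 + (-171.5) = 176.8
Financial account = -(176.8 + (-93.8)) = -83.0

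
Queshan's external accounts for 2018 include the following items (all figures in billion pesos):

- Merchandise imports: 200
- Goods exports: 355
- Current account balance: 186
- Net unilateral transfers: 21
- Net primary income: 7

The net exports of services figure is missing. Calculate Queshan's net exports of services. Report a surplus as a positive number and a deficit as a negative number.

Current account = goods balance + services balance + net primary income + net secondary income
Sum of the known components = 183
Net exports of services = CA - (known components) = 186 - 183 = 3

3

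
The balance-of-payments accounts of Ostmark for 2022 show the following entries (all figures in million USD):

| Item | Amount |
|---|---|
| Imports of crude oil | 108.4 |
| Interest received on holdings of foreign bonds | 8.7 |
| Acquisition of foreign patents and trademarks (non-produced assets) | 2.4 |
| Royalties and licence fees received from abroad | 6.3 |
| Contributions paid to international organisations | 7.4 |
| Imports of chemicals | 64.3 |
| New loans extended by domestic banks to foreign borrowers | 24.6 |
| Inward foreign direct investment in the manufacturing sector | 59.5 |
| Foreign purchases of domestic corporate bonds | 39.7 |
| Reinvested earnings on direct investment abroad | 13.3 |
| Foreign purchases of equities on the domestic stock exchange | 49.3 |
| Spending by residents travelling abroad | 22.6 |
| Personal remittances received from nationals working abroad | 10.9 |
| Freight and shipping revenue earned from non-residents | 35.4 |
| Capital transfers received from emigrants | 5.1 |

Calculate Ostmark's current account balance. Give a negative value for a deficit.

Goods: -64.3 - 108.4 = -172.7
Services: -22.6 + 35.4 + 6.3 = 19.1
Primary income: 13.3 + 8.7 = 22.0
Secondary income: -7.4 + 10.9 = 3.5
Current account = (-172.7) + 19.1 + 22.0 + 3.5 = -128.1
(Excluded from the current account — capital account: acquisition of foreign patents and trademarks (non-produced assets) 2.4, capital transfers received from emigrants 5.1; financial account: new loans extended by domestic banks to foreign borrowers 24.6, inward foreign direct investment in the manufacturing sector 59.5, foreign purchases of domestic corporate bonds 39.7, foreign purchases of equities on the domestic stock exchange 49.3.)

-128.1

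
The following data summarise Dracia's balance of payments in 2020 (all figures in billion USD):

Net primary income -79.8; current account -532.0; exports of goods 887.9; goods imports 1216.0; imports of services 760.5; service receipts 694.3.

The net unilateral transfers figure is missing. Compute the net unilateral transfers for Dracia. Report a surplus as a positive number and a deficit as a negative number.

-57.9

Current account = goods balance + services balance + net primary income + net secondary income
Sum of the known components = -474.1
Net unilateral transfers = CA - (known components) = -532.0 - (-474.1) = -57.9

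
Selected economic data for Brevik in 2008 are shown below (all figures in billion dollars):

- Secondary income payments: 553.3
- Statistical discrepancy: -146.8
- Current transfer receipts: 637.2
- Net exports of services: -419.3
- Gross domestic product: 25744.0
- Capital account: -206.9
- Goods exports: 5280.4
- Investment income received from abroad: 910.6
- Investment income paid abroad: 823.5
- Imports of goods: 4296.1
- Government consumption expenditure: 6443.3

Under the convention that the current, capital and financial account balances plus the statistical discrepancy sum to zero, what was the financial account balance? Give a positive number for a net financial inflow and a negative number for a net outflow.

Goods balance = 5280.4 - 4296.1 = 984.3
Services balance = -419.3
Trade balance (goods + services) = 984.3 + (-419.3) = 565.0
Net primary income = 910.6 - 823.5 = 87.1
Net secondary income = 637.2 - 553.3 = 83.9
Current account = 565.0 + 87.1 + 83.9 = 736.0
Financial account = -(736.0 + (-206.9) + (-146.8)) = -382.3

-382.3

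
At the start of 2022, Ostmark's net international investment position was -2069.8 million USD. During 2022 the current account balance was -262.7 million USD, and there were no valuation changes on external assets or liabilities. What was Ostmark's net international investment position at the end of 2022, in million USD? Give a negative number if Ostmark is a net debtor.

With no valuation effects, change in NIIP = current account = -262.7
End-of-year NIIP = -2069.8 + (-262.7) = -2332.5

-2332.5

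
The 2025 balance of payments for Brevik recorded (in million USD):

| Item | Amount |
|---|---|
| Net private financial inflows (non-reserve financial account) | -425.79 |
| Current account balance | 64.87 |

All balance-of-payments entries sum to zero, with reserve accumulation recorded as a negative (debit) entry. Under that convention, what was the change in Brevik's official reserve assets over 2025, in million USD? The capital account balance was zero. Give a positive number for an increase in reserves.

Official reserve transactions balance = -(64.87 + (-425.79)) = 360.92
An accumulation of reserves is recorded as a debit (negative entry), so the change in the stock of reserves is the negative of that balance.
Change in official reserves = -(360.92) = -360.92

-360.92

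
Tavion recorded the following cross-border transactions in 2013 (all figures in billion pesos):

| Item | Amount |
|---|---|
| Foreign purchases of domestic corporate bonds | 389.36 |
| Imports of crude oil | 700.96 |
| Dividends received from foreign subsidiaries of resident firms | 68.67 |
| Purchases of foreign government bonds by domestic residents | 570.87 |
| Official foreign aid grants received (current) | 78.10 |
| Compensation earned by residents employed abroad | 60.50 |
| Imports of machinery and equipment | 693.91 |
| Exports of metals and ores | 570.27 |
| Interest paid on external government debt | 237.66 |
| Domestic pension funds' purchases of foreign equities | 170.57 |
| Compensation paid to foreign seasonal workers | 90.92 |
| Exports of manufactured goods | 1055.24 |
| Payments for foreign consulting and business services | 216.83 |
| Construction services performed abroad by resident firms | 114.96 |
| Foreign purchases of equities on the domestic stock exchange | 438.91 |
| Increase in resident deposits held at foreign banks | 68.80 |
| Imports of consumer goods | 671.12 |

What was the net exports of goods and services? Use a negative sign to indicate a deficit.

Goods: -671.12 - 700.96 - 693.91 + 1055.24 + 570.27 = -440.48
Services: -216.83 + 114.96 = -101.87
Trade balance = -440.48 + (-101.87) = -542.35
(Excluded from the trade balance — financial account: foreign purchases of domestic corporate bonds 389.36, purchases of foreign government bonds by domestic residents 570.87, domestic pension funds' purchases of foreign equities 170.57, foreign purchases of equities on the domestic stock exchange 438.91, increase in resident deposits held at foreign banks 68.80; primary income: dividends received from foreign subsidiaries of resident firms 68.67, compensation earned by residents employed abroad 60.50, interest paid on external government debt 237.66, compensation paid to foreign seasonal workers 90.92; secondary income: official foreign aid grants received (current) 78.10.)

-542.35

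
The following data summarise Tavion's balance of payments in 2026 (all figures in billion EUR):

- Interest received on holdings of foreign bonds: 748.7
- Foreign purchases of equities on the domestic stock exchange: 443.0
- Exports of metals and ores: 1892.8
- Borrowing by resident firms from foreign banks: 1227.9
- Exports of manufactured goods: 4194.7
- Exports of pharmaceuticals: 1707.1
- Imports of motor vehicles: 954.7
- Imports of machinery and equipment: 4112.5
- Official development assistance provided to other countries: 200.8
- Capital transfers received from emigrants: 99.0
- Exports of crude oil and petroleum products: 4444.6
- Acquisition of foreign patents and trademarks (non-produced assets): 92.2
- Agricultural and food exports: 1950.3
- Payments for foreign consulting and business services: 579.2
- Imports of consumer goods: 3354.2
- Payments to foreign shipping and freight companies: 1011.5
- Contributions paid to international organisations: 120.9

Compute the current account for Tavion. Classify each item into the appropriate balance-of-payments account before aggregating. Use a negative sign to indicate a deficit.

4604.4

Goods: -3354.2 + 1707.1 - 4112.5 + 1950.3 + 4444.6 + 1892.8 - 954.7 + 4194.7 = 5768.1
Services: -1011.5 - 579.2 = -1590.7
Primary income: 748.7
Secondary income: -200.8 - 120.9 = -321.7
Current account = 5768.1 + (-1590.7) + 748.7 + (-321.7) = 4604.4
(Excluded from the current account — financial account: foreign purchases of equities on the domestic stock exchange 443.0, borrowing by resident firms from foreign banks 1227.9; capital account: capital transfers received from emigrants 99.0, acquisition of foreign patents and trademarks (non-produced assets) 92.2.)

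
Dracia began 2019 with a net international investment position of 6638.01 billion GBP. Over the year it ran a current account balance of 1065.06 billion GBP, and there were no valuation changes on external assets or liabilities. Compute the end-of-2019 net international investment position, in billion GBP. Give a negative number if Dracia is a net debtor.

7703.07

With no valuation effects, change in NIIP = current account = 1065.06
End-of-year NIIP = 6638.01 + 1065.06 = 7703.07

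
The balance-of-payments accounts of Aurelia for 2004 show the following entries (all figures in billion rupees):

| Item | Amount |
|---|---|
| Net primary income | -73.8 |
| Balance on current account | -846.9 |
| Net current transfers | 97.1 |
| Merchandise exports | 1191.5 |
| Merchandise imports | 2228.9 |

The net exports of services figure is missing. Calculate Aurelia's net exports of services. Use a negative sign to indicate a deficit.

167.2

Current account = goods balance + services balance + net primary income + net secondary income
Sum of the known components = -1014.1
Net exports of services = CA - (known components) = -846.9 - (-1014.1) = 167.2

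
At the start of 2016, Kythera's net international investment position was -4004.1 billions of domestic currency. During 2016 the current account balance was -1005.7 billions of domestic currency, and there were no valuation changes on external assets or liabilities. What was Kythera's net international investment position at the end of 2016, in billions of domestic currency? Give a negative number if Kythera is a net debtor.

-5009.8

With no valuation effects, change in NIIP = current account = -1005.7
End-of-year NIIP = -4004.1 + (-1005.7) = -5009.8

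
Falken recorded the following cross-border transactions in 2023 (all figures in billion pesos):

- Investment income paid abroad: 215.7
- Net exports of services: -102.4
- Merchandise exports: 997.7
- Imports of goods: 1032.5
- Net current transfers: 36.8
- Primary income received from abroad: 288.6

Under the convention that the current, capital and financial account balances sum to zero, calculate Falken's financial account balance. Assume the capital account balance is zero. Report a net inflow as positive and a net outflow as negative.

Goods balance = 997.7 - 1032.5 = -34.8
Services balance = -102.4
Trade balance (goods + services) = -34.8 + (-102.4) = -137.2
Net primary income = 288.6 - 215.7 = 72.9
Net secondary income = 36.8
Current account = -137.2 + 72.9 + 36.8 = -27.5
Financial account = -(-27.5) = 27.5

27.5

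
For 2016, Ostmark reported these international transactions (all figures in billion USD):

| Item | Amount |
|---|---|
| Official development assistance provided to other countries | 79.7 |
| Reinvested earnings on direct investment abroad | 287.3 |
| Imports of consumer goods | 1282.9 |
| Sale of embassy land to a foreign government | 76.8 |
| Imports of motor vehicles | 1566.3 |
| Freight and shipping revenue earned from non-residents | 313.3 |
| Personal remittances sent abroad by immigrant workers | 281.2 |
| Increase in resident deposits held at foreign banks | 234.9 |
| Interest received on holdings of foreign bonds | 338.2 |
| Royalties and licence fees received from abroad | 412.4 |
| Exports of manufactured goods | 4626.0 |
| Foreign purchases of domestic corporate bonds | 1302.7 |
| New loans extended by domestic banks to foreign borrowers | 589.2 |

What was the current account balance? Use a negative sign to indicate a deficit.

2767.1

Goods: -1282.9 - 1566.3 + 4626.0 = 1776.8
Services: 412.4 + 313.3 = 725.7
Primary income: 287.3 + 338.2 = 625.5
Secondary income: -79.7 - 281.2 = -360.9
Current account = 1776.8 + 725.7 + 625.5 + (-360.9) = 2767.1
(Excluded from the current account — capital account: sale of embassy land to a foreign government 76.8; financial account: increase in resident deposits held at foreign banks 234.9, foreign purchases of domestic corporate bonds 1302.7, new loans extended by domestic banks to foreign borrowers 589.2.)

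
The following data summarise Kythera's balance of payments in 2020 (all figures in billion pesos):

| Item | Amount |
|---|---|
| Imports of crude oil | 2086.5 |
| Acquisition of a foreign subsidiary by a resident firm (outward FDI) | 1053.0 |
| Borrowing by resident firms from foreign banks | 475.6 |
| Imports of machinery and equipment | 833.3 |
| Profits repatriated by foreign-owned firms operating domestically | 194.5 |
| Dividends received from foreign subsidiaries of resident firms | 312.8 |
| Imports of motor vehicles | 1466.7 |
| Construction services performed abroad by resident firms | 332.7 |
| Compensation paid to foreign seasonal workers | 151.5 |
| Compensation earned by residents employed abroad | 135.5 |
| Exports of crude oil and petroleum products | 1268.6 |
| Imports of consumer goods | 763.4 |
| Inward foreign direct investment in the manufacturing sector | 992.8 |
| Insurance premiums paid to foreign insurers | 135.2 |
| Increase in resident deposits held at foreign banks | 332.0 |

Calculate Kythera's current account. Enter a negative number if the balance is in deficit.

Goods: 1268.6 - 2086.5 - 1466.7 - 763.4 - 833.3 = -3881.3
Services: 332.7 - 135.2 = 197.5
Primary income: 135.5 - 151.5 - 194.5 + 312.8 = 102.3
Current account = (-3881.3) + 197.5 + 102.3 = -3581.5
(Excluded from the current account — financial account: acquisition of a foreign subsidiary by a resident firm (outward FDI) 1053.0, borrowing by resident firms from foreign banks 475.6, inward foreign direct investment in the manufacturing sector 992.8, increase in resident deposits held at foreign banks 332.0.)

-3581.5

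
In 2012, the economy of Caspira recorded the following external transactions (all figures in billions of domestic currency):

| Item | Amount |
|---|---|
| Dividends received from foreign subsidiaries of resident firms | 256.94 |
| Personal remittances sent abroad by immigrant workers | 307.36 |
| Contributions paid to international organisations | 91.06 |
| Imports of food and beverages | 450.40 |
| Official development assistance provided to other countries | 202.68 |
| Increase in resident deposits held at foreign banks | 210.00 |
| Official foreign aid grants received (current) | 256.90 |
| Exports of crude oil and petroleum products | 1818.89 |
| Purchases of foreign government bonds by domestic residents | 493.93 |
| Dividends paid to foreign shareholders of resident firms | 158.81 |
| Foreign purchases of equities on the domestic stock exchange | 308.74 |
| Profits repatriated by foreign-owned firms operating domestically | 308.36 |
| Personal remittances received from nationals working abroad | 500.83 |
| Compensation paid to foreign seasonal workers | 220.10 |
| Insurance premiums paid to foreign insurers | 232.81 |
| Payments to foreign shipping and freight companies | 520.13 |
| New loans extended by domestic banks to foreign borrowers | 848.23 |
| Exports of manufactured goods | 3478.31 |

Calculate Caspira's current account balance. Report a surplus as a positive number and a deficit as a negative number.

Goods: 3478.31 - 450.40 + 1818.89 = 4846.80
Services: -520.13 - 232.81 = -752.94
Primary income: -308.36 - 220.10 - 158.81 + 256.94 = -430.33
Secondary income: -307.36 - 202.68 + 500.83 + 256.90 - 91.06 = 156.63
Current account = 4846.80 + (-752.94) + (-430.33) + 156.63 = 3820.16
(Excluded from the current account — financial account: increase in resident deposits held at foreign banks 210.00, purchases of foreign government bonds by domestic residents 493.93, foreign purchases of equities on the domestic stock exchange 308.74, new loans extended by domestic banks to foreign borrowers 848.23.)

3820.16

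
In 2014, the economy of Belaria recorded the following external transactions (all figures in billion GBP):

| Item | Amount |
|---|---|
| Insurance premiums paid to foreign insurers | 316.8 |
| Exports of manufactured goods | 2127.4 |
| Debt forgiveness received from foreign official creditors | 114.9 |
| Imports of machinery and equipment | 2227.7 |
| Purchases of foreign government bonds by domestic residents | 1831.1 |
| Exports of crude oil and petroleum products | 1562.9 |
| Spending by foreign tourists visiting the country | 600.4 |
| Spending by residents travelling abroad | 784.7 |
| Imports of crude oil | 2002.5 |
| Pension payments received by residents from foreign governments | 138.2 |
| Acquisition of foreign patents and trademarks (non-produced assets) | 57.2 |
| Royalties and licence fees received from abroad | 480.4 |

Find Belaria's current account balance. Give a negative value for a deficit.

-422.4

Goods: -2002.5 - 2227.7 + 2127.4 + 1562.9 = -539.9
Services: -316.8 - 784.7 + 480.4 + 600.4 = -20.7
Secondary income: 138.2
Current account = (-539.9) + (-20.7) + 138.2 = -422.4
(Excluded from the current account — capital account: debt forgiveness received from foreign official creditors 114.9, acquisition of foreign patents and trademarks (non-produced assets) 57.2; financial account: purchases of foreign government bonds by domestic residents 1831.1.)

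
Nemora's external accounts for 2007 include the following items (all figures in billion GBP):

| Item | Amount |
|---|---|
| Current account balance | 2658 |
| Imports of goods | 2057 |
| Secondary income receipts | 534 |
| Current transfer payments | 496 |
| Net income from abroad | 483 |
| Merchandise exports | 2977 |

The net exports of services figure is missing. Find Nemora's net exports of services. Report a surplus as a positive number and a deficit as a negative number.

Current account = goods balance + services balance + net primary income + net secondary income
Sum of the known components = 1441
Net exports of services = CA - (known components) = 2658 - 1441 = 1217

1217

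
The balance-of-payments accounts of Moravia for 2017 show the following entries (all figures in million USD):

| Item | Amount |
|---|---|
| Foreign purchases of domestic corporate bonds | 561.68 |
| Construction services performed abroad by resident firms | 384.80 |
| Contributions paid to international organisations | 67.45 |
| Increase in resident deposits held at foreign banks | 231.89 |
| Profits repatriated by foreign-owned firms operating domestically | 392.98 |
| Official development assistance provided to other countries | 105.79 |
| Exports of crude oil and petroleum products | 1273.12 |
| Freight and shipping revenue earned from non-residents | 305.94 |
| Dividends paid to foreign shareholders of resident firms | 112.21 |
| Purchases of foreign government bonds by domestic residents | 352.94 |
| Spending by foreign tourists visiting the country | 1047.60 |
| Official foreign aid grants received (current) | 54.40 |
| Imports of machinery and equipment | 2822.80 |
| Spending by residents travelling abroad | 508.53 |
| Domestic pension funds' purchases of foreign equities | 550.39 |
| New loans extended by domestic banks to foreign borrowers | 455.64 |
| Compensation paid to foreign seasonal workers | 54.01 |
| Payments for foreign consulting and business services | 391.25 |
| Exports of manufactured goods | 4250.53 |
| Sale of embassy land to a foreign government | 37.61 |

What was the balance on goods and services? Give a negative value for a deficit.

Goods: 1273.12 - 2822.80 + 4250.53 = 2700.85
Services: -391.25 + 305.94 + 384.80 - 508.53 + 1047.60 = 838.56
Trade balance = 2700.85 + 838.56 = 3539.41
(Excluded from the trade balance — financial account: foreign purchases of domestic corporate bonds 561.68, increase in resident deposits held at foreign banks 231.89, purchases of foreign government bonds by domestic residents 352.94, domestic pension funds' purchases of foreign equities 550.39, new loans extended by domestic banks to foreign borrowers 455.64; secondary income: contributions paid to international organisations 67.45, official development assistance provided to other countries 105.79, official foreign aid grants received (current) 54.40; primary income: profits repatriated by foreign-owned firms operating domestically 392.98, dividends paid to foreign shareholders of resident firms 112.21, compensation paid to foreign seasonal workers 54.01; capital account: sale of embassy land to a foreign government 37.61.)

3539.41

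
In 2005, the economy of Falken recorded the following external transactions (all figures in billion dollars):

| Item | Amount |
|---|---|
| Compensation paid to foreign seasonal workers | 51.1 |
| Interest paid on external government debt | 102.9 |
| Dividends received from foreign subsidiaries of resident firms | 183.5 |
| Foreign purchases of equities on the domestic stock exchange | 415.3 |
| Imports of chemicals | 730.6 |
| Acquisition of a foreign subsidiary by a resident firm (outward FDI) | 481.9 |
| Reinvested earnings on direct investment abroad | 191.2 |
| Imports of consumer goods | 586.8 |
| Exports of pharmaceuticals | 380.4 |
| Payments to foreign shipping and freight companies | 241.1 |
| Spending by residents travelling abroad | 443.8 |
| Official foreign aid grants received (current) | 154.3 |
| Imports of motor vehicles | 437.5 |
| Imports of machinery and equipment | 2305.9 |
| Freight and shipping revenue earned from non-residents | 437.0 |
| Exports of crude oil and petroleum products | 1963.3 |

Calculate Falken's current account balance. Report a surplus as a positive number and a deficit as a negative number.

Goods: -730.6 - 2305.9 - 586.8 + 380.4 - 437.5 + 1963.3 = -1717.1
Services: -241.1 + 437.0 - 443.8 = -247.9
Primary income: -102.9 + 191.2 + 183.5 - 51.1 = 220.7
Secondary income: 154.3
Current account = (-1717.1) + (-247.9) + 220.7 + 154.3 = -1590.0
(Excluded from the current account — financial account: foreign purchases of equities on the domestic stock exchange 415.3, acquisition of a foreign subsidiary by a resident firm (outward FDI) 481.9.)

-1590.0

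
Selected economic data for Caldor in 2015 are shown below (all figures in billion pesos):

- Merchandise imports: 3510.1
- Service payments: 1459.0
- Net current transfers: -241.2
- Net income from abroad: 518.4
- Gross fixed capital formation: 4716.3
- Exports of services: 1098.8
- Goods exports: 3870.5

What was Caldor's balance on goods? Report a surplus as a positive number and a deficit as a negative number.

360.4

Goods balance = 3870.5 - 3510.1 = 360.4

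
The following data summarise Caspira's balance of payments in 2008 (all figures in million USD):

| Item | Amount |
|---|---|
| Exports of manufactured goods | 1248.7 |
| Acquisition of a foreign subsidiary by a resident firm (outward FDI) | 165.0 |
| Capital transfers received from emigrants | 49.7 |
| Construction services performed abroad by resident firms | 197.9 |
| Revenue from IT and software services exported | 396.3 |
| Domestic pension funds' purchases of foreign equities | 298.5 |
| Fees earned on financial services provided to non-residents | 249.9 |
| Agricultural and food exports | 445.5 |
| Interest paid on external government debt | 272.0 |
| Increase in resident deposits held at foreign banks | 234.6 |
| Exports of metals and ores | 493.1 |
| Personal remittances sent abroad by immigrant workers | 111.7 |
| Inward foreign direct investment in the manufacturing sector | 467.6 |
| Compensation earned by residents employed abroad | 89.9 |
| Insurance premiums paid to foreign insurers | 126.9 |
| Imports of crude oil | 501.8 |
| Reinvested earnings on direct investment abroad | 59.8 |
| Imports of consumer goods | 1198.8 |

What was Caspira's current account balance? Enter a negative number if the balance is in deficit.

969.9

Goods: 445.5 + 493.1 - 1198.8 + 1248.7 - 501.8 = 486.7
Services: -126.9 + 396.3 + 249.9 + 197.9 = 717.2
Primary income: -272.0 + 59.8 + 89.9 = -122.3
Secondary income: -111.7
Current account = 486.7 + 717.2 + (-122.3) + (-111.7) = 969.9
(Excluded from the current account — financial account: acquisition of a foreign subsidiary by a resident firm (outward FDI) 165.0, domestic pension funds' purchases of foreign equities 298.5, increase in resident deposits held at foreign banks 234.6, inward foreign direct investment in the manufacturing sector 467.6; capital account: capital transfers received from emigrants 49.7.)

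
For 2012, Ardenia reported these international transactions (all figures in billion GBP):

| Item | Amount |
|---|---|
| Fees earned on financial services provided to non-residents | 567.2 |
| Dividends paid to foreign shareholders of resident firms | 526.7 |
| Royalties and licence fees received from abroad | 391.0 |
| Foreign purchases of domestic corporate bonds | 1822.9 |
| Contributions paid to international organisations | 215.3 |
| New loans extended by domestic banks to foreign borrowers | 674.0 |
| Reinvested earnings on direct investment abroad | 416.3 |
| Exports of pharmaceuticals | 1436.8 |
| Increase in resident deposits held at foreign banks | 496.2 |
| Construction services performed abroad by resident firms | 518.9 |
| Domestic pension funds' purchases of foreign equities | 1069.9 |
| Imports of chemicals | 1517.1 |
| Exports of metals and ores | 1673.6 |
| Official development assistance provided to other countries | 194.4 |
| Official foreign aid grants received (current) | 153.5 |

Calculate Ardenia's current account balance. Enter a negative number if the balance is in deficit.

Goods: 1436.8 + 1673.6 - 1517.1 = 1593.3
Services: 567.2 + 518.9 + 391.0 = 1477.1
Primary income: 416.3 - 526.7 = -110.4
Secondary income: 153.5 - 215.3 - 194.4 = -256.2
Current account = 1593.3 + 1477.1 + (-110.4) + (-256.2) = 2703.8
(Excluded from the current account — financial account: foreign purchases of domestic corporate bonds 1822.9, new loans extended by domestic banks to foreign borrowers 674.0, increase in resident deposits held at foreign banks 496.2, domestic pension funds' purchases of foreign equities 1069.9.)

2703.8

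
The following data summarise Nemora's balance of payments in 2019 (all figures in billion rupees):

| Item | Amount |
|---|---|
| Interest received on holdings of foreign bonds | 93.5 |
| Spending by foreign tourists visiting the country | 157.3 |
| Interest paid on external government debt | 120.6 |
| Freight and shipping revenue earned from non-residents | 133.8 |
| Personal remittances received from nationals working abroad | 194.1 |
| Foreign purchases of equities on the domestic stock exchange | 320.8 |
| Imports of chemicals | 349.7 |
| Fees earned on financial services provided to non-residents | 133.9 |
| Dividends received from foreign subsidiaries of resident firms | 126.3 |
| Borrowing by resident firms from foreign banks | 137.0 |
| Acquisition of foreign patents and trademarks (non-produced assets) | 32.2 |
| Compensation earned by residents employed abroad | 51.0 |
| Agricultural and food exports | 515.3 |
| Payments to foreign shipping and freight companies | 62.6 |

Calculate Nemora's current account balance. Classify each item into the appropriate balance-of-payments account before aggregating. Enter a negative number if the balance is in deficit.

Goods: 515.3 - 349.7 = 165.6
Services: 133.8 - 62.6 + 133.9 + 157.3 = 362.4
Primary income: -120.6 + 126.3 + 51.0 + 93.5 = 150.2
Secondary income: 194.1
Current account = 165.6 + 362.4 + 150.2 + 194.1 = 872.3
(Excluded from the current account — financial account: foreign purchases of equities on the domestic stock exchange 320.8, borrowing by resident firms from foreign banks 137.0; capital account: acquisition of foreign patents and trademarks (non-produced assets) 32.2.)

872.3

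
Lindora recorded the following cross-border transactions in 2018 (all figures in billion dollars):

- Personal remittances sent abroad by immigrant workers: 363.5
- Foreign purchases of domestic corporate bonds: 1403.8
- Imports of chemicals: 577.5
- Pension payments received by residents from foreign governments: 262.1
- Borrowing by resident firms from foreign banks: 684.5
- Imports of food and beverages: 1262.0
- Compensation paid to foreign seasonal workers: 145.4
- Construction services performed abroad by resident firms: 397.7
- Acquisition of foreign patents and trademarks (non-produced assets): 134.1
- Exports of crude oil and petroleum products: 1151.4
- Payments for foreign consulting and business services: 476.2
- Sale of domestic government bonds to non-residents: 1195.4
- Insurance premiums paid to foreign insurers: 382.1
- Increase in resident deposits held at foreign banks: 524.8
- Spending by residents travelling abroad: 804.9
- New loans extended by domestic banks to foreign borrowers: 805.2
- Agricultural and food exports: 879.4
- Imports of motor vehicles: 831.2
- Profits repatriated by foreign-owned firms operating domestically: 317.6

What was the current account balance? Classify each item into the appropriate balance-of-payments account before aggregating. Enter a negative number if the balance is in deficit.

Goods: 879.4 - 831.2 - 577.5 + 1151.4 - 1262.0 = -639.9
Services: -804.9 - 382.1 - 476.2 + 397.7 = -1265.5
Primary income: -145.4 - 317.6 = -463.0
Secondary income: 262.1 - 363.5 = -101.4
Current account = (-639.9) + (-1265.5) + (-463.0) + (-101.4) = -2469.8
(Excluded from the current account — financial account: foreign purchases of domestic corporate bonds 1403.8, borrowing by resident firms from foreign banks 684.5, sale of domestic government bonds to non-residents 1195.4, increase in resident deposits held at foreign banks 524.8, new loans extended by domestic banks to foreign borrowers 805.2; capital account: acquisition of foreign patents and trademarks (non-produced assets) 134.1.)

-2469.8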